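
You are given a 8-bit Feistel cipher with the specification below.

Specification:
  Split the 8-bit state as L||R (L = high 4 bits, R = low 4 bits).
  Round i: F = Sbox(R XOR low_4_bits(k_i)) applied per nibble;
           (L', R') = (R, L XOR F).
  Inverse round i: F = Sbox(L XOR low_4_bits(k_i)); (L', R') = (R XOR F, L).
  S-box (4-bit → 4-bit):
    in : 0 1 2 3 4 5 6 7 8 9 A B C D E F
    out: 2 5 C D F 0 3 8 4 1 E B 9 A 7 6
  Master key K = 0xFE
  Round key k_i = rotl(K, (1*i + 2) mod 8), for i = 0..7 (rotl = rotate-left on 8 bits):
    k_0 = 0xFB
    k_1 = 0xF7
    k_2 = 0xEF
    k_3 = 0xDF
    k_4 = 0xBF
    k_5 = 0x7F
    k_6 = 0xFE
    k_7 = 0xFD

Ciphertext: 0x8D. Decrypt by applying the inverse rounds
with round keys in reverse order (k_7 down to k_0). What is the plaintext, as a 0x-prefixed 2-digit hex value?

s_0 = ciphertext = 0x8D
s_1 = InvRound(s_0, k_7) = 0xD8
s_2 = InvRound(s_1, k_6) = 0x5D
s_3 = InvRound(s_2, k_5) = 0x35
s_4 = InvRound(s_3, k_4) = 0xC3
s_5 = InvRound(s_4, k_3) = 0xEC
s_6 = InvRound(s_5, k_2) = 0x9E
s_7 = InvRound(s_6, k_1) = 0x99
s_8 = InvRound(s_7, k_0) = 0x59

0x59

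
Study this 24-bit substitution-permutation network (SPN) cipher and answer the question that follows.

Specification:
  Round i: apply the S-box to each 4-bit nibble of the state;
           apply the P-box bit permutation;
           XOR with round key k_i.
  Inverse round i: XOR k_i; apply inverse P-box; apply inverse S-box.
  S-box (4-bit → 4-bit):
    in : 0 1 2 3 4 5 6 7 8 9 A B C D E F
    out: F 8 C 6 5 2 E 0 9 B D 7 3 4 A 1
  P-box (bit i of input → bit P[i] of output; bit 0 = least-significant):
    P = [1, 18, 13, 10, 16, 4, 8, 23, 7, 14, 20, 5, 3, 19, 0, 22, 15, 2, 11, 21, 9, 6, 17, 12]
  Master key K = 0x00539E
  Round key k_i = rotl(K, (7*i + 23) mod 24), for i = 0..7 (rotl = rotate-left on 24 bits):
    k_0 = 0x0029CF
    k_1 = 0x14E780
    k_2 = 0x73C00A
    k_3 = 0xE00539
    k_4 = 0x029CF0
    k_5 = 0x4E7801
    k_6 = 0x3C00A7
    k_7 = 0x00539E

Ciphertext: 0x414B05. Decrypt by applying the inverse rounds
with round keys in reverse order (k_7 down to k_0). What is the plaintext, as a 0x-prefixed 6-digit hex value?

0x38D893

s_0 = ciphertext = 0x414B05
s_1 = InvRound(s_0, k_7) = 0x1DAFCF
s_2 = InvRound(s_1, k_6) = 0xCAF142
s_3 = InvRound(s_2, k_5) = 0x54D72C
s_4 = InvRound(s_3, k_4) = 0xB38B35
s_5 = InvRound(s_4, k_3) = 0x4B8DF1
s_6 = InvRound(s_5, k_2) = 0x52B038
s_7 = InvRound(s_6, k_1) = 0xA7893E
s_8 = InvRound(s_7, k_0) = 0x38D893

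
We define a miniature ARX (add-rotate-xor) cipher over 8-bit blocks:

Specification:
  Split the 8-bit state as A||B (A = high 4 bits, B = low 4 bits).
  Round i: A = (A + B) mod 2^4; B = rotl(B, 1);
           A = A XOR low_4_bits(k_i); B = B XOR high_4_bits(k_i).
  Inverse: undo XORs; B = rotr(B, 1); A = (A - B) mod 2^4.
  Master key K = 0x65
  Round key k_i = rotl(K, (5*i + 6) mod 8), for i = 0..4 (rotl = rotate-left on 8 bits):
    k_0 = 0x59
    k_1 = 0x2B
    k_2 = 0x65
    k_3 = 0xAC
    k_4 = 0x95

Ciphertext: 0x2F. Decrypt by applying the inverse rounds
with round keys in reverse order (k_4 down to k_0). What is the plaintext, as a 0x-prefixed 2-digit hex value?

0x67

s_0 = ciphertext = 0x2F
s_1 = InvRound(s_0, k_4) = 0x43
s_2 = InvRound(s_1, k_3) = 0xCC
s_3 = InvRound(s_2, k_2) = 0x45
s_4 = InvRound(s_3, k_1) = 0x4B
s_5 = InvRound(s_4, k_0) = 0x67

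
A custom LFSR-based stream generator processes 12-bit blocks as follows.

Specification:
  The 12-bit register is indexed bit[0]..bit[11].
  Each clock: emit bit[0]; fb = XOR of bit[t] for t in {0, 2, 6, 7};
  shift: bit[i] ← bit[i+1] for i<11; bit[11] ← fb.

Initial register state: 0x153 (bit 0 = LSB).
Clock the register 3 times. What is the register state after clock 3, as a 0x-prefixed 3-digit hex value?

reg_0 = 0x153
clock 1: out=1, reg = 0x0A9
clock 2: out=1, reg = 0x054
clock 3: out=0, reg = 0x02A

0x02A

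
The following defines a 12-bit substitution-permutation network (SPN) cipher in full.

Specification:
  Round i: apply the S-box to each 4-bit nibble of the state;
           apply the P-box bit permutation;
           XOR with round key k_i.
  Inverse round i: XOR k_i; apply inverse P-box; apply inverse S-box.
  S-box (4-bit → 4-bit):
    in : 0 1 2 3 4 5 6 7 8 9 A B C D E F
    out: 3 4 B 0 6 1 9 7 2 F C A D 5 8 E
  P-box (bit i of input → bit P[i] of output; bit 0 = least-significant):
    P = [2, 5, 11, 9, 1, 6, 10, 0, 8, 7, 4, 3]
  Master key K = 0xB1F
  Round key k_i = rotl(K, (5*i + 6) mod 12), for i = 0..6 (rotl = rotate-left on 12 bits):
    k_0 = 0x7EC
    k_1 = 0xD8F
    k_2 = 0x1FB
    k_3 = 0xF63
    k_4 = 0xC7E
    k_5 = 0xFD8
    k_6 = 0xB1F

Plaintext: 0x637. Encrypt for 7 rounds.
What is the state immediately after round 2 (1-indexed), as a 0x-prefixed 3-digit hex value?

0x9A0

s_0 = plaintext = 0x637
s_1 = Round(s_0, k_0) = 0xEC0
s_2 = Round(s_1, k_1) = 0x9A0
s_3 = Round(s_2, k_2) = 0x446
s_4 = Round(s_3, k_3) = 0x9B7
s_5 = Round(s_4, k_4) = 0x583
s_6 = Round(s_5, k_5) = 0xE98
s_7 = Round(s_6, k_6) = 0xF74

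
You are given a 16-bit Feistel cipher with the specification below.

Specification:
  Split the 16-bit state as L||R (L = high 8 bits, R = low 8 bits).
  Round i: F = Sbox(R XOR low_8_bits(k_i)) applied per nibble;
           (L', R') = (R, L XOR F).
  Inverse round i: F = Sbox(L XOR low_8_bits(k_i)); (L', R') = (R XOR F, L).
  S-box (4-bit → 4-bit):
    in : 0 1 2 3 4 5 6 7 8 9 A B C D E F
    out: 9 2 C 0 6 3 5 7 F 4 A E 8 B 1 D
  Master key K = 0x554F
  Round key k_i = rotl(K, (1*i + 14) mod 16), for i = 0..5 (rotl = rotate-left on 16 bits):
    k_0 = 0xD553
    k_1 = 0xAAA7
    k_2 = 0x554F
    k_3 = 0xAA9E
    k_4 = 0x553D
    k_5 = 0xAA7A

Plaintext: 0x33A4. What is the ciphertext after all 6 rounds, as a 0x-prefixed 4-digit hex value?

0x87E9

s_0 = plaintext = 0x33A4
s_1 = Round(s_0, k_0) = 0xA4E4
s_2 = Round(s_1, k_1) = 0xE4C4
s_3 = Round(s_2, k_2) = 0xC41A
s_4 = Round(s_3, k_3) = 0x1A32
s_5 = Round(s_4, k_4) = 0x3287
s_6 = Round(s_5, k_5) = 0x87E9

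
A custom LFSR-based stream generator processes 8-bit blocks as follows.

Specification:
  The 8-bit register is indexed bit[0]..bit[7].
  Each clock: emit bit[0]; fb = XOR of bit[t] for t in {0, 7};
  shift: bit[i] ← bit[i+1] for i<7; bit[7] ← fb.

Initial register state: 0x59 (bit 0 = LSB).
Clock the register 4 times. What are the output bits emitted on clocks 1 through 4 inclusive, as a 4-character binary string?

reg_0 = 0x59
clock 1: out=1, reg = 0xAC
clock 2: out=0, reg = 0xD6
clock 3: out=0, reg = 0xEB
clock 4: out=1, reg = 0x75

1001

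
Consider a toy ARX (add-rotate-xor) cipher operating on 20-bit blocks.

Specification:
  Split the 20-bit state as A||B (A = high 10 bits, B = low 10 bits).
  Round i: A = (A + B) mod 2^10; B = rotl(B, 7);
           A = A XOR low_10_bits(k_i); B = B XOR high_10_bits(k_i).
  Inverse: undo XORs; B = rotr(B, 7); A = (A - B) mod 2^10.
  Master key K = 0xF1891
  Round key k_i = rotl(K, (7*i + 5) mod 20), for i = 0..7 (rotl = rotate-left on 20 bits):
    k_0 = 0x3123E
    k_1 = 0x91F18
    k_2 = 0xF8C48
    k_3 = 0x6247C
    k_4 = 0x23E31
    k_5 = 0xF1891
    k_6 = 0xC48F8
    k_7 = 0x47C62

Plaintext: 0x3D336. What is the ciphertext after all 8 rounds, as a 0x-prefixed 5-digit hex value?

s_0 = plaintext = 0x3D336
s_1 = Round(s_0, k_0) = 0x853A2
s_2 = Round(s_1, k_1) = 0xABB33
s_3 = Round(s_2, k_2) = 0x6A605
s_4 = Round(s_3, k_3) = 0xF4B49
s_5 = Round(s_4, k_4) = 0x4A866
s_6 = Round(s_5, k_5) = 0x404CA
s_7 = Round(s_6, k_6) = 0x4CE0B
s_8 = Round(s_7, k_7) = 0xD70DE

0xD70DE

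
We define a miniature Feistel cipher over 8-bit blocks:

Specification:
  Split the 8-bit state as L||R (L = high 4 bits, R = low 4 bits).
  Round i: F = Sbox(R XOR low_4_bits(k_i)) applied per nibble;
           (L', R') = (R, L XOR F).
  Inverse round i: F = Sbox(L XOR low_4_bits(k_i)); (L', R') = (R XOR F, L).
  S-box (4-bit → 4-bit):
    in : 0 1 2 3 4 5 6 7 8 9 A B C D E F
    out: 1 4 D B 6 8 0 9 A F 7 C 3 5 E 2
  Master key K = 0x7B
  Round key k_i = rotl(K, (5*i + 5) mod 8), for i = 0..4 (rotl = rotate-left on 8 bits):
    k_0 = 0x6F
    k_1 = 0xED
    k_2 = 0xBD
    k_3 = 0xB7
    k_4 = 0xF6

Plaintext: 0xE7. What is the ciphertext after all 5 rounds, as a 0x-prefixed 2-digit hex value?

0x41

s_0 = plaintext = 0xE7
s_1 = Round(s_0, k_0) = 0x74
s_2 = Round(s_1, k_1) = 0x48
s_3 = Round(s_2, k_2) = 0x8C
s_4 = Round(s_3, k_3) = 0xC4
s_5 = Round(s_4, k_4) = 0x41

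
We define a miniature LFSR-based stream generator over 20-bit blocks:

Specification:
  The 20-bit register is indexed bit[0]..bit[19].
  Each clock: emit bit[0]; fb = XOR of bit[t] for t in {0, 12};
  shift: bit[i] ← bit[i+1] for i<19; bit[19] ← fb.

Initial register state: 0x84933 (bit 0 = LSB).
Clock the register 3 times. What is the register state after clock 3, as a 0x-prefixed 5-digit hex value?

reg_0 = 0x84933
clock 1: out=1, reg = 0xC2499
clock 2: out=1, reg = 0xE124C
clock 3: out=0, reg = 0xF0926

0xF0926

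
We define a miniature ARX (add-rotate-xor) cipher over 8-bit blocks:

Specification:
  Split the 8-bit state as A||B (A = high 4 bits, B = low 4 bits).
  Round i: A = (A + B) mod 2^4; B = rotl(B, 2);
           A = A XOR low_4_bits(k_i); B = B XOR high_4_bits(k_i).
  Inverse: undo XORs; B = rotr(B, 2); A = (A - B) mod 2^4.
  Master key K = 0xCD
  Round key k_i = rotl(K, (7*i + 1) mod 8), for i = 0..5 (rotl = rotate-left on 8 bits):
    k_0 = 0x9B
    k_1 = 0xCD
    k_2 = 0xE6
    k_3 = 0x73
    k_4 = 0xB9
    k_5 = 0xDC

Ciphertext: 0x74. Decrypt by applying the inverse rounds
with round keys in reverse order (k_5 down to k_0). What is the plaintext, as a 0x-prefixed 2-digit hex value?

0xF1

s_0 = ciphertext = 0x74
s_1 = InvRound(s_0, k_5) = 0x56
s_2 = InvRound(s_1, k_4) = 0x57
s_3 = InvRound(s_2, k_3) = 0x60
s_4 = InvRound(s_3, k_2) = 0x5B
s_5 = InvRound(s_4, k_1) = 0xBD
s_6 = InvRound(s_5, k_0) = 0xF1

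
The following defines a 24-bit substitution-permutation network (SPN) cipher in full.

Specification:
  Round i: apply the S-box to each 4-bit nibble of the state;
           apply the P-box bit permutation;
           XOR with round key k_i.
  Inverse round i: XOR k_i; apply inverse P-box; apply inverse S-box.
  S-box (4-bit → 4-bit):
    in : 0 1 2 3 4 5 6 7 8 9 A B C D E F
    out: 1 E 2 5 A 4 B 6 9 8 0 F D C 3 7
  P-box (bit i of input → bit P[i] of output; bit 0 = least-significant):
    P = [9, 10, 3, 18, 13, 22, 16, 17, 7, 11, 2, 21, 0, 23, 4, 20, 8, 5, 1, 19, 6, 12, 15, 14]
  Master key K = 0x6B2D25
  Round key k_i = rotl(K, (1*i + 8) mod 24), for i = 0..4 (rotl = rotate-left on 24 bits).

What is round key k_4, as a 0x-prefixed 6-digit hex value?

0xD256B2

K = 0x6B2D25
k_0 = rotl(K, (1*0+8) mod 24) = rotl(K, 8) = 0x2D256B
k_1 = rotl(K, (1*1+8) mod 24) = rotl(K, 9) = 0x5A4AD6
k_2 = rotl(K, (1*2+8) mod 24) = rotl(K, 10) = 0xB495AC
k_3 = rotl(K, (1*3+8) mod 24) = rotl(K, 11) = 0x692B59
k_4 = rotl(K, (1*4+8) mod 24) = rotl(K, 12) = 0xD256B2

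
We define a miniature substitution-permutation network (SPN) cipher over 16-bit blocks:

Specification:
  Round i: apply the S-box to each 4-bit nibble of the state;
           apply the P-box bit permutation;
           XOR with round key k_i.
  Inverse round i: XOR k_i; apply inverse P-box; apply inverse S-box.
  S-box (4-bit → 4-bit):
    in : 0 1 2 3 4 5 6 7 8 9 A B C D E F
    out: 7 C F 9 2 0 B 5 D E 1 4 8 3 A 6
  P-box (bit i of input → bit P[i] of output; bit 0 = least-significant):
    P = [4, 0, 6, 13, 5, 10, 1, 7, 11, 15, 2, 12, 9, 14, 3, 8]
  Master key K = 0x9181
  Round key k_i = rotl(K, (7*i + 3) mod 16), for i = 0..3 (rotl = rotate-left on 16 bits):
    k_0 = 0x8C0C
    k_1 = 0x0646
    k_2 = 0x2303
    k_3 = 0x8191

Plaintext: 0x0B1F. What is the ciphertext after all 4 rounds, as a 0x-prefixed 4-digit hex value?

0x633C

s_0 = plaintext = 0x0B1F
s_1 = Round(s_0, k_0) = 0xCEC3
s_2 = Round(s_1, k_1) = 0xB7D6
s_3 = Round(s_2, k_2) = 0x0F3E
s_4 = Round(s_3, k_3) = 0x633C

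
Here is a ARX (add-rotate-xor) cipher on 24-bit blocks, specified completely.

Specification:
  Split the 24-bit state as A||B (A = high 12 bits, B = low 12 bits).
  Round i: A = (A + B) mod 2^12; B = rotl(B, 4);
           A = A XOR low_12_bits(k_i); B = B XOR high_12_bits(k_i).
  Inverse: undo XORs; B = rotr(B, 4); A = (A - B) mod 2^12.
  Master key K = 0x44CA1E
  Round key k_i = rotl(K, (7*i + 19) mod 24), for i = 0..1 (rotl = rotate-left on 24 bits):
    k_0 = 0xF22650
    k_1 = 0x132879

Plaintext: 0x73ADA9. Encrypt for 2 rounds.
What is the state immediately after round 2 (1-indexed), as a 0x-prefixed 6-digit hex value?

0x00BAC7

s_0 = plaintext = 0x73ADA9
s_1 = Round(s_0, k_0) = 0x2B35BF
s_2 = Round(s_1, k_1) = 0x00BAC7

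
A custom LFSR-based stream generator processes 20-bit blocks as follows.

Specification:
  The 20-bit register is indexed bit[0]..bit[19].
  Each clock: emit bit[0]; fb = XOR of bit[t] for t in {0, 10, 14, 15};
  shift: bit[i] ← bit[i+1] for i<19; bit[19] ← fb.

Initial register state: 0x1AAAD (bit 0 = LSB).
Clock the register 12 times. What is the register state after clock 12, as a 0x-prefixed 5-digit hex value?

0x2021A

reg_0 = 0x1AAAD
clock 1: out=1, reg = 0x0D556
clock 2: out=0, reg = 0x86AAB
clock 3: out=1, reg = 0x43555
clock 4: out=1, reg = 0x21AAA
clock 5: out=0, reg = 0x10D55
clock 6: out=1, reg = 0x086AA
clock 7: out=0, reg = 0x04355
clock 8: out=1, reg = 0x021AA
clock 9: out=0, reg = 0x010D5
clock 10: out=1, reg = 0x8086A
clock 11: out=0, reg = 0x40435
clock 12: out=1, reg = 0x2021A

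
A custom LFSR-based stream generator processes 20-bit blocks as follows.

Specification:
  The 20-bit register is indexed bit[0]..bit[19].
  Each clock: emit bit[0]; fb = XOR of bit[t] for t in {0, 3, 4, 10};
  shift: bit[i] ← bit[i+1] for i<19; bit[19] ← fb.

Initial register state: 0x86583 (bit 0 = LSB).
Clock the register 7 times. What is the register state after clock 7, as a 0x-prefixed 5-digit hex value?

0xE50CB

reg_0 = 0x86583
clock 1: out=1, reg = 0x432C1
clock 2: out=1, reg = 0xA1960
clock 3: out=0, reg = 0x50CB0
clock 4: out=0, reg = 0x28658
clock 5: out=0, reg = 0x9432C
clock 6: out=0, reg = 0xCA196
clock 7: out=0, reg = 0xE50CB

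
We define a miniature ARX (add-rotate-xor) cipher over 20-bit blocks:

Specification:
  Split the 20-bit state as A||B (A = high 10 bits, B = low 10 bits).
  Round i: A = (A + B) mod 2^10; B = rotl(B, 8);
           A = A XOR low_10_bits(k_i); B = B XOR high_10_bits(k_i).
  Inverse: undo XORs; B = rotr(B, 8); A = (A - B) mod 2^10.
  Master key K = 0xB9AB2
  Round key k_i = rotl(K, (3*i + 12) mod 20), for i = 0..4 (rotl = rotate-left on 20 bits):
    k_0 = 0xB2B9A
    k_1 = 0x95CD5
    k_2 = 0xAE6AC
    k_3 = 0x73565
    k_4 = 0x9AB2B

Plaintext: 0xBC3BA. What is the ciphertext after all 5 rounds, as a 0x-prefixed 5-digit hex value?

0xE849B

s_0 = plaintext = 0xBC3BA
s_1 = Round(s_0, k_0) = 0x4C024
s_2 = Round(s_1, k_1) = 0x6065E
s_3 = Round(s_2, k_2) = 0x5CC2E
s_4 = Round(s_3, k_3) = 0x313C6
s_5 = Round(s_4, k_4) = 0xE849B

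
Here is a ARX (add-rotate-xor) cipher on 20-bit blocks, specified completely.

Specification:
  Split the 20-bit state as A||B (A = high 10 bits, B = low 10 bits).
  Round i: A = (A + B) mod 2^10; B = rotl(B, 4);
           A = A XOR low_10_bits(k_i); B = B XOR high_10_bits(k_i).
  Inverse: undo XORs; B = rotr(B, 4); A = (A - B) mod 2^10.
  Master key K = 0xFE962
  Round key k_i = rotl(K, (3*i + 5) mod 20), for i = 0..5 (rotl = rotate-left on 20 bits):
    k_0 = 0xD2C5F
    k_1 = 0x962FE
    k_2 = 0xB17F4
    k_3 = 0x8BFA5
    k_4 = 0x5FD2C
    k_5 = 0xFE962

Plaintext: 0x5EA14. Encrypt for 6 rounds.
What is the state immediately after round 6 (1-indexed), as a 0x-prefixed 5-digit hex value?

s_0 = plaintext = 0x5EA14
s_1 = Round(s_0, k_0) = 0xF4603
s_2 = Round(s_1, k_1) = 0xCAA60
s_3 = Round(s_2, k_2) = 0x9F8CC
s_4 = Round(s_3, k_3) = 0x3BEEC
s_5 = Round(s_4, k_4) = 0xBDFB4
s_6 = Round(s_5, k_5) = 0xF24B4

0xF24B4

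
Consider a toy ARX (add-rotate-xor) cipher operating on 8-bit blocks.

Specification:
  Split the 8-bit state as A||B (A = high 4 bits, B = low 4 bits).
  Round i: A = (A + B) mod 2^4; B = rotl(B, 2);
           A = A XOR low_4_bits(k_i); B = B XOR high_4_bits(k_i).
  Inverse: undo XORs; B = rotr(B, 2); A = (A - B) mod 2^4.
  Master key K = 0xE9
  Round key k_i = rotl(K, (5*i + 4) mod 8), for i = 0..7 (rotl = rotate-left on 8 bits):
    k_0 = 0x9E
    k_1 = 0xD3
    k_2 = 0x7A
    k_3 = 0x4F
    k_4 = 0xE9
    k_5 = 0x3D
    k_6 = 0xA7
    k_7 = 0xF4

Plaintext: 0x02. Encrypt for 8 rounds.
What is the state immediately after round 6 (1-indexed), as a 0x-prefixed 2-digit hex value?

s_0 = plaintext = 0x02
s_1 = Round(s_0, k_0) = 0xC1
s_2 = Round(s_1, k_1) = 0xE9
s_3 = Round(s_2, k_2) = 0xD1
s_4 = Round(s_3, k_3) = 0x10
s_5 = Round(s_4, k_4) = 0x8E
s_6 = Round(s_5, k_5) = 0xB8
s_7 = Round(s_6, k_6) = 0x48
s_8 = Round(s_7, k_7) = 0x8D

0xB8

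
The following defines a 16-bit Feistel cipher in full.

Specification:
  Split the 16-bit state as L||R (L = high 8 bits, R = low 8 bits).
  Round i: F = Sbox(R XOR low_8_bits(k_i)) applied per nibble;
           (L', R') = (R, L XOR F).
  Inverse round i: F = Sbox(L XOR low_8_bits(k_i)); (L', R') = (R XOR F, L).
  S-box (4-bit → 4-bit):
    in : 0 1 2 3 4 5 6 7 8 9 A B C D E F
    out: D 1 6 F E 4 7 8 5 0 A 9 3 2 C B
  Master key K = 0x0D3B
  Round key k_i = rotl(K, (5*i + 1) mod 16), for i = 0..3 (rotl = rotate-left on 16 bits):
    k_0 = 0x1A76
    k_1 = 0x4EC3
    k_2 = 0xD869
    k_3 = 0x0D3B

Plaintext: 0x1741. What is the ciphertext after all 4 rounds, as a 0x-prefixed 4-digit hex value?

s_0 = plaintext = 0x1741
s_1 = Round(s_0, k_0) = 0x41EF
s_2 = Round(s_1, k_1) = 0xEF22
s_3 = Round(s_2, k_2) = 0x2206
s_4 = Round(s_3, k_3) = 0x06D0

0x06D0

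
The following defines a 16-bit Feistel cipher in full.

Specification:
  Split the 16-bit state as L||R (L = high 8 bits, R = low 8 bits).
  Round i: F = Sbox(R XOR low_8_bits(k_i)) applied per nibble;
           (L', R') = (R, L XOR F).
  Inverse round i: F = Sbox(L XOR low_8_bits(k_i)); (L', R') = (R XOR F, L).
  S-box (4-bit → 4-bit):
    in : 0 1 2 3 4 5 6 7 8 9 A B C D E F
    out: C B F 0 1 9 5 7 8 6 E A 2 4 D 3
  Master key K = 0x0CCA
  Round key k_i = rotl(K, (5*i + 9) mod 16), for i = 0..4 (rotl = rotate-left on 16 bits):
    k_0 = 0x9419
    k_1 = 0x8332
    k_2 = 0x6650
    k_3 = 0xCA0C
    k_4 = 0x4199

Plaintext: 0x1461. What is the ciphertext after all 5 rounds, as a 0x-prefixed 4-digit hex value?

s_0 = plaintext = 0x1461
s_1 = Round(s_0, k_0) = 0x616C
s_2 = Round(s_1, k_1) = 0x6CFC
s_3 = Round(s_2, k_2) = 0xFC8E
s_4 = Round(s_3, k_3) = 0x8E73
s_5 = Round(s_4, k_4) = 0x7350

0x7350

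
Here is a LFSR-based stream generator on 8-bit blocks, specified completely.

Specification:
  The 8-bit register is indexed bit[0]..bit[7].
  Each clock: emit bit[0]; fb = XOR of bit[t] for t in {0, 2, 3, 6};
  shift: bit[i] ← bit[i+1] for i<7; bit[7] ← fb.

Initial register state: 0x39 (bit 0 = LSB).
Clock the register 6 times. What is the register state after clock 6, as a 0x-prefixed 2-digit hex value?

0xC0

reg_0 = 0x39
clock 1: out=1, reg = 0x1C
clock 2: out=0, reg = 0x0E
clock 3: out=0, reg = 0x07
clock 4: out=1, reg = 0x03
clock 5: out=1, reg = 0x81
clock 6: out=1, reg = 0xC0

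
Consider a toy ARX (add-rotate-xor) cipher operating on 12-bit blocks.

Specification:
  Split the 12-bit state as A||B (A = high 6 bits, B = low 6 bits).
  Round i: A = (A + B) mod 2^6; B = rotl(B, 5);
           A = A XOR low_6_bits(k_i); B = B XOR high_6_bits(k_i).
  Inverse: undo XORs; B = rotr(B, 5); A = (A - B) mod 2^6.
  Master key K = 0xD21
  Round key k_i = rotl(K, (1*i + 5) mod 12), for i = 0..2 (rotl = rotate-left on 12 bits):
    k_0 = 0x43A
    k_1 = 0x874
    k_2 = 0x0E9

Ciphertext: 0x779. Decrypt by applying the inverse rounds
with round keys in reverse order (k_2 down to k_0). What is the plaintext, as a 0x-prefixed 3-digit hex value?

s_0 = ciphertext = 0x779
s_1 = InvRound(s_0, k_2) = 0xFF5
s_2 = InvRound(s_1, k_1) = 0x8E8
s_3 = InvRound(s_2, k_0) = 0xA31

0xA31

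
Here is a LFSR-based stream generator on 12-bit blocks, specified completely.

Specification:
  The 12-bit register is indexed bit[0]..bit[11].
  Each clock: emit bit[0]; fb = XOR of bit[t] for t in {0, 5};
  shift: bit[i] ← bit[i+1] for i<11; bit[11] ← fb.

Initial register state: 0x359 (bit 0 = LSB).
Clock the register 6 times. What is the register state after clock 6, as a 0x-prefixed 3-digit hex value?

reg_0 = 0x359
clock 1: out=1, reg = 0x9AC
clock 2: out=0, reg = 0xCD6
clock 3: out=0, reg = 0x66B
clock 4: out=1, reg = 0x335
clock 5: out=1, reg = 0x19A
clock 6: out=0, reg = 0x0CD

0x0CD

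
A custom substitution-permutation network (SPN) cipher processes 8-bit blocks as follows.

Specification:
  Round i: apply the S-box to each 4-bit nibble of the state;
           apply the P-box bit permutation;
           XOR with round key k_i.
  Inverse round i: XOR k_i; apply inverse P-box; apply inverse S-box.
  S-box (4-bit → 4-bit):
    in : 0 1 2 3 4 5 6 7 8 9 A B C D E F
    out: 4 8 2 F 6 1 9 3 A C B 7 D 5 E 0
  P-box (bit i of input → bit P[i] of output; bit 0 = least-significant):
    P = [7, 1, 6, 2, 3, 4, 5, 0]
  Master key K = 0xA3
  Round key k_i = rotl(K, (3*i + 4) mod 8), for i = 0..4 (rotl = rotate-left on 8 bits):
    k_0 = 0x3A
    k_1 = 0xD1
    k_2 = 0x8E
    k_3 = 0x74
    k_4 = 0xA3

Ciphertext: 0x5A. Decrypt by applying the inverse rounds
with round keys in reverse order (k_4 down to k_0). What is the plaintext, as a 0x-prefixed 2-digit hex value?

s_0 = ciphertext = 0x5A
s_1 = InvRound(s_0, k_4) = 0x3D
s_2 = InvRound(s_1, k_3) = 0x60
s_3 = InvRound(s_2, k_2) = 0xD3
s_4 = InvRound(s_3, k_1) = 0xF2
s_5 = InvRound(s_4, k_0) = 0x5D

0x5D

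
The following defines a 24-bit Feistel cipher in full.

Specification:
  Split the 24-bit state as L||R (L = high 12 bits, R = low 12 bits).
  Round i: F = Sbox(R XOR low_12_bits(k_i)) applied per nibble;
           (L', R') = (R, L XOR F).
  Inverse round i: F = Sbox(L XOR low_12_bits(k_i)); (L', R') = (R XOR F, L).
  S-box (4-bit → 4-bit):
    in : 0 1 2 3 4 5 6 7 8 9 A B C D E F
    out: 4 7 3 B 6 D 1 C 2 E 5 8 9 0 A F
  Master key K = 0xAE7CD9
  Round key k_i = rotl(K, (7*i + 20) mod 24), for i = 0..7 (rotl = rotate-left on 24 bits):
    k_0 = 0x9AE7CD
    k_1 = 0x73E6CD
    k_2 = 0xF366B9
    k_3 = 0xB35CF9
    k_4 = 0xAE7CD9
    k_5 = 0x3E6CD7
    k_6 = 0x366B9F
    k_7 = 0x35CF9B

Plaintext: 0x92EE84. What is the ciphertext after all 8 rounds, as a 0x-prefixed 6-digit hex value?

0xB026BD

s_0 = plaintext = 0x92EE84
s_1 = Round(s_0, k_0) = 0xE84740
s_2 = Round(s_1, k_1) = 0x7409A4
s_3 = Round(s_2, k_2) = 0x9A4830
s_4 = Round(s_3, k_3) = 0x830F3A
s_5 = Round(s_4, k_4) = 0xF3A39B
s_6 = Round(s_5, k_5) = 0x39B053
s_7 = Round(s_6, k_6) = 0x053B02
s_8 = Round(s_7, k_7) = 0xB026BD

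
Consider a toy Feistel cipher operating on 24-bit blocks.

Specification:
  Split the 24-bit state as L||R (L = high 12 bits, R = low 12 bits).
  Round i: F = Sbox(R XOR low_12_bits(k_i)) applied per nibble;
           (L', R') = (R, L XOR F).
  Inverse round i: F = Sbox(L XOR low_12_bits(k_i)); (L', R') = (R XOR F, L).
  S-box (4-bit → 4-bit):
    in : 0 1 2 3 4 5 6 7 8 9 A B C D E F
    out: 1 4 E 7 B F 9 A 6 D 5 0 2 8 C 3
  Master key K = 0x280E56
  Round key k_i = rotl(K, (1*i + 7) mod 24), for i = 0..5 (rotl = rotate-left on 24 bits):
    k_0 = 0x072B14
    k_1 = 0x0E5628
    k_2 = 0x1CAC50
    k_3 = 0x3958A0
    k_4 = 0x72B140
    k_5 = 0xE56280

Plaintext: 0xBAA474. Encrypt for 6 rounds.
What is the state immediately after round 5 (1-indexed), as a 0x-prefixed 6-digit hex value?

s_0 = plaintext = 0xBAA474
s_1 = Round(s_0, k_0) = 0x47483B
s_2 = Round(s_1, k_1) = 0x83B833
s_3 = Round(s_2, k_2) = 0x8333AC
s_4 = Round(s_3, k_3) = 0x3AC821
s_5 = Round(s_4, k_4) = 0x821E38
s_6 = Round(s_5, k_5) = 0xE38A27

0x821E38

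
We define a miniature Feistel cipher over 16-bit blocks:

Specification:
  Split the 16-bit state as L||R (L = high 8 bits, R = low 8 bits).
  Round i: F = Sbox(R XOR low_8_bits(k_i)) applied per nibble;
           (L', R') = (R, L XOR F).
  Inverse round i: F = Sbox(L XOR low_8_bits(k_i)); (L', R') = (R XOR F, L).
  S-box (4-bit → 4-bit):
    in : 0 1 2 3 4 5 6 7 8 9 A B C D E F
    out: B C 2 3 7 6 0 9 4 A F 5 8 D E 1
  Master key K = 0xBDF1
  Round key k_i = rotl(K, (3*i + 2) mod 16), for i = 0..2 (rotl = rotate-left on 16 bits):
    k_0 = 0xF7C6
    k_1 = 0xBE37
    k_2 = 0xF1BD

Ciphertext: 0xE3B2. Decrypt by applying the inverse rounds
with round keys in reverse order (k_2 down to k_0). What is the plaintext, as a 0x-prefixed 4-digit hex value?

s_0 = ciphertext = 0xE3B2
s_1 = InvRound(s_0, k_2) = 0xDCE3
s_2 = InvRound(s_1, k_1) = 0x06DC
s_3 = InvRound(s_2, k_0) = 0x5706

0x5706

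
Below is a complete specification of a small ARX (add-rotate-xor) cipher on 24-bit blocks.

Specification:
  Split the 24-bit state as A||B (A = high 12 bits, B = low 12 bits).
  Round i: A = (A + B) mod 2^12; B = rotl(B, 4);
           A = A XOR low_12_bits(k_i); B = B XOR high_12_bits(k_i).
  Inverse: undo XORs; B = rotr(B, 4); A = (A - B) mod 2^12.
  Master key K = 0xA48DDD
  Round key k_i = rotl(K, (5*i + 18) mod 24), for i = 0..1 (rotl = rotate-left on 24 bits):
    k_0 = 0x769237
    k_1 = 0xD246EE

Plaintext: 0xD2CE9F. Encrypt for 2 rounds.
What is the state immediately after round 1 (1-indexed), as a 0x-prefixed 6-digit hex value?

s_0 = plaintext = 0xD2CE9F
s_1 = Round(s_0, k_0) = 0x9FCE97
s_2 = Round(s_1, k_1) = 0xE7D45A

0x9FCE97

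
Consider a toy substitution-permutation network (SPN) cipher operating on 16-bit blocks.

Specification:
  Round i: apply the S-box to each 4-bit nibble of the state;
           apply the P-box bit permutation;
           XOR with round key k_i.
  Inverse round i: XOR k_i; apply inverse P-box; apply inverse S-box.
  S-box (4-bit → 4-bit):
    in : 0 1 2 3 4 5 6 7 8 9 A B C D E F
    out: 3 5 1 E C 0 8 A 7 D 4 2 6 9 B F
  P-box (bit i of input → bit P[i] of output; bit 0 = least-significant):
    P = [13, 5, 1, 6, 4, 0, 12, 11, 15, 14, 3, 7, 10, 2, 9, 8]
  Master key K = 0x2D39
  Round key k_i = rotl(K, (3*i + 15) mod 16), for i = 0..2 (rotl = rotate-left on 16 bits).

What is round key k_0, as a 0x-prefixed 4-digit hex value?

0x969C

K = 0x2D39
k_0 = rotl(K, (3*0+15) mod 16) = rotl(K, 15) = 0x969C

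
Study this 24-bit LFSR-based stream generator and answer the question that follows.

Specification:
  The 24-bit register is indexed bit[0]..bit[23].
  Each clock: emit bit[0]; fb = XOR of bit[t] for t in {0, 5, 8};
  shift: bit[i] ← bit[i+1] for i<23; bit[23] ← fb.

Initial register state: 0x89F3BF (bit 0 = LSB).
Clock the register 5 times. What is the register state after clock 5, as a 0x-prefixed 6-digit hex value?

0x8C4F9D

reg_0 = 0x89F3BF
clock 1: out=1, reg = 0xC4F9DF
clock 2: out=1, reg = 0x627CEF
clock 3: out=1, reg = 0x313E77
clock 4: out=1, reg = 0x189F3B
clock 5: out=1, reg = 0x8C4F9D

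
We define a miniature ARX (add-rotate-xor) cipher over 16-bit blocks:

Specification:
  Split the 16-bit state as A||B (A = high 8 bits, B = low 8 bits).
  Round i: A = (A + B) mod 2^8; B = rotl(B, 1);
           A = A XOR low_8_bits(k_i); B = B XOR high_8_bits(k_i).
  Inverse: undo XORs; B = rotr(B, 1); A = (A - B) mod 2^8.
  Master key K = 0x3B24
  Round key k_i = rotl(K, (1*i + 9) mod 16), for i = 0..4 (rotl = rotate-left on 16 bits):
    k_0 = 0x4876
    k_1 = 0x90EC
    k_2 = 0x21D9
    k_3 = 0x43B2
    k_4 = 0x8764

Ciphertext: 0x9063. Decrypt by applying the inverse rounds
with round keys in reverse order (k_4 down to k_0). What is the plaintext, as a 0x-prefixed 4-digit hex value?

0xDE37

s_0 = ciphertext = 0x9063
s_1 = InvRound(s_0, k_4) = 0x8272
s_2 = InvRound(s_1, k_3) = 0x9898
s_3 = InvRound(s_2, k_2) = 0x65DC
s_4 = InvRound(s_3, k_1) = 0x6326
s_5 = InvRound(s_4, k_0) = 0xDE37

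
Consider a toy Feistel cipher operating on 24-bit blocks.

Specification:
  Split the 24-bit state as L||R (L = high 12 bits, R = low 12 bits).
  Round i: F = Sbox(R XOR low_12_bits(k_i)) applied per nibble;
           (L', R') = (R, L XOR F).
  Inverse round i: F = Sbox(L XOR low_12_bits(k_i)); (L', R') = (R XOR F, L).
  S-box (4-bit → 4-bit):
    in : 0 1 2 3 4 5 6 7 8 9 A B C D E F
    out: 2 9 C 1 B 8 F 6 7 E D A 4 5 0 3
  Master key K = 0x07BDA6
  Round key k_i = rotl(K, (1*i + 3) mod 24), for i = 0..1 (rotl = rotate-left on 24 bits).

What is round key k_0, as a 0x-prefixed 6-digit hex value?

0x3DED30

K = 0x07BDA6
k_0 = rotl(K, (1*0+3) mod 24) = rotl(K, 3) = 0x3DED30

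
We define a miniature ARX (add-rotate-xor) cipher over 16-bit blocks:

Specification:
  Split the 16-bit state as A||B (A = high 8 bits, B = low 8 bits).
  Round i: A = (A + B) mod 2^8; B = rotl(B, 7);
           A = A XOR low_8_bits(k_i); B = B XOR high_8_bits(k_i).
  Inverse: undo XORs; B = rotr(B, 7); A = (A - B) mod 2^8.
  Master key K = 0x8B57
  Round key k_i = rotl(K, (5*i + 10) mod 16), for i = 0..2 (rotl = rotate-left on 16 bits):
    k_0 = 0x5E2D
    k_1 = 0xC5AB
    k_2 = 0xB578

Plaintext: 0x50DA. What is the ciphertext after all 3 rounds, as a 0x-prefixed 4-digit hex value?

0x959B

s_0 = plaintext = 0x50DA
s_1 = Round(s_0, k_0) = 0x0733
s_2 = Round(s_1, k_1) = 0x915C
s_3 = Round(s_2, k_2) = 0x959B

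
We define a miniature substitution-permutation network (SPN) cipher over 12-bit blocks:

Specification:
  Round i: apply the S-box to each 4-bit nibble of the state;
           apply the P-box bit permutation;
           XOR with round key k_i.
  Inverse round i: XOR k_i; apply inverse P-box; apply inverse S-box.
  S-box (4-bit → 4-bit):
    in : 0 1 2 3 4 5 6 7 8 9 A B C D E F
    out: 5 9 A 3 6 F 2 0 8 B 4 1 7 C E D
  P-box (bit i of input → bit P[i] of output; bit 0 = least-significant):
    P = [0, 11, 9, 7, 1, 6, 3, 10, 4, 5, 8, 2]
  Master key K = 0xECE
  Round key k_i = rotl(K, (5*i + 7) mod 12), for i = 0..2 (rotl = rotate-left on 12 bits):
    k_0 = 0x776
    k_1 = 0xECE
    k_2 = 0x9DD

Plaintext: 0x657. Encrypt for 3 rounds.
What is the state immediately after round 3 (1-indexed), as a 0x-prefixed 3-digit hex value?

s_0 = plaintext = 0x657
s_1 = Round(s_0, k_0) = 0x31C
s_2 = Round(s_1, k_1) = 0x0FD
s_3 = Round(s_2, k_2) = 0xE47

0xE47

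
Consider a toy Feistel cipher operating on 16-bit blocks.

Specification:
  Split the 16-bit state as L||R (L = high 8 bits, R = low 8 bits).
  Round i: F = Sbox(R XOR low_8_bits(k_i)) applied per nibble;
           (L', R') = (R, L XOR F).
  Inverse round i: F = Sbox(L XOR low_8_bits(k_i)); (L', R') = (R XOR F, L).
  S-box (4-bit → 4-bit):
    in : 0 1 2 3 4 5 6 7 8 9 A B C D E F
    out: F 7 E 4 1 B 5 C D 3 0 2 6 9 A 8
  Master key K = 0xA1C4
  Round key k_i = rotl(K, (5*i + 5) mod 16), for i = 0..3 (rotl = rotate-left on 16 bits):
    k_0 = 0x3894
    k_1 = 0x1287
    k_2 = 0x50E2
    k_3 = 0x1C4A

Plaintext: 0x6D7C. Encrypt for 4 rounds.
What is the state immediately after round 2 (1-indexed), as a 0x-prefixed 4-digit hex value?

s_0 = plaintext = 0x6D7C
s_1 = Round(s_0, k_0) = 0x7CC0
s_2 = Round(s_1, k_1) = 0xC060
s_3 = Round(s_2, k_2) = 0x601E
s_4 = Round(s_3, k_3) = 0x1ED1

0xC060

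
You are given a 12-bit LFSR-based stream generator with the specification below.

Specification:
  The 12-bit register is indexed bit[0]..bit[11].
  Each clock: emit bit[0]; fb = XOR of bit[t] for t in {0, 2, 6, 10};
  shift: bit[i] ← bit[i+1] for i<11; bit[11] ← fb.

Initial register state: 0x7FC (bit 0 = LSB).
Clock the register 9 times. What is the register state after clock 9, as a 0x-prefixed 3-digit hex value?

0x5CB

reg_0 = 0x7FC
clock 1: out=0, reg = 0xBFE
clock 2: out=0, reg = 0x5FF
clock 3: out=1, reg = 0x2FF
clock 4: out=1, reg = 0x97F
clock 5: out=1, reg = 0xCBF
clock 6: out=1, reg = 0xE5F
clock 7: out=1, reg = 0x72F
clock 8: out=1, reg = 0xB97
clock 9: out=1, reg = 0x5CB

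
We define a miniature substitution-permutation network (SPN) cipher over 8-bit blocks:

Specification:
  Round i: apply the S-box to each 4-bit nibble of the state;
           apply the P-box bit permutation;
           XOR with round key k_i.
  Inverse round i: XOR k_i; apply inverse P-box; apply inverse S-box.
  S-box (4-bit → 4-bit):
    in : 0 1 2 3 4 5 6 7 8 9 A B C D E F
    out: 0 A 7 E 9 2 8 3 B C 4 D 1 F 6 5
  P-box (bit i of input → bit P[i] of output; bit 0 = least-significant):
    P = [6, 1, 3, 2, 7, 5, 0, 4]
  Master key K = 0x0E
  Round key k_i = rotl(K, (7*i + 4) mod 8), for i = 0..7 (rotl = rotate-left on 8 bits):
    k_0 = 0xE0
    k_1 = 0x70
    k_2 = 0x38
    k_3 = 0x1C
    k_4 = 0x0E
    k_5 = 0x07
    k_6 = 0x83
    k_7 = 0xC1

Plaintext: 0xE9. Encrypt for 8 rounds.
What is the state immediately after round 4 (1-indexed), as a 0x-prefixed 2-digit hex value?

0x13

s_0 = plaintext = 0xE9
s_1 = Round(s_0, k_0) = 0xCD
s_2 = Round(s_1, k_1) = 0xBE
s_3 = Round(s_2, k_2) = 0xA3
s_4 = Round(s_3, k_3) = 0x13
s_5 = Round(s_4, k_4) = 0x30
s_6 = Round(s_5, k_5) = 0x36
s_7 = Round(s_6, k_6) = 0xB6
s_8 = Round(s_7, k_7) = 0x54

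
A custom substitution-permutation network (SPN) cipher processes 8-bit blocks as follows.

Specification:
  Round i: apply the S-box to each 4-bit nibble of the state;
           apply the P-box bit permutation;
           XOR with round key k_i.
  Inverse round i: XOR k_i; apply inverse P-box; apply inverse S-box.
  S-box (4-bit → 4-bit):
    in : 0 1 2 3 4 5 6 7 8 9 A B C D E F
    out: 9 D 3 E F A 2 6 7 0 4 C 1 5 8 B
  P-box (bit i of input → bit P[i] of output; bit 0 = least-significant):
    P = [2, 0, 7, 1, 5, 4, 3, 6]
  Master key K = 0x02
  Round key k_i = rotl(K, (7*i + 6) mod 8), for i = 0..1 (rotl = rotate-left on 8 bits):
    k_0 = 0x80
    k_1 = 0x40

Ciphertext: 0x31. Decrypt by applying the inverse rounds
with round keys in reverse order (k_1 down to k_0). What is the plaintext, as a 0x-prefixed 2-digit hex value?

0xF0

s_0 = ciphertext = 0x31
s_1 = InvRound(s_0, k_1) = 0xF6
s_2 = InvRound(s_1, k_0) = 0xF0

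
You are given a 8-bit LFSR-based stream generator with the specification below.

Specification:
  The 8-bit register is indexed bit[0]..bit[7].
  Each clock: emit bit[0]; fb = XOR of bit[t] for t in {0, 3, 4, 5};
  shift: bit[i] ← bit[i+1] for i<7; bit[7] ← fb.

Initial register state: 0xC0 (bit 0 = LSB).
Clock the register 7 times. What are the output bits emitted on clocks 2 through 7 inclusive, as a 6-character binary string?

reg_0 = 0xC0
clock 1: out=0, reg = 0x60
clock 2: out=0, reg = 0xB0
clock 3: out=0, reg = 0x58
clock 4: out=0, reg = 0x2C
clock 5: out=0, reg = 0x16
clock 6: out=0, reg = 0x8B
clock 7: out=1, reg = 0x45

000001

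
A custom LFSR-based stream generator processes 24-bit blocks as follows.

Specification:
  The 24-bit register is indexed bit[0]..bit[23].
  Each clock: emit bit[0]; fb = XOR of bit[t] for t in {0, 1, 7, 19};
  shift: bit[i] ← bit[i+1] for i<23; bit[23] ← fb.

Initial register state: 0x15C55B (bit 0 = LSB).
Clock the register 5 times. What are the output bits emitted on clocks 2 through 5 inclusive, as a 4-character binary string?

reg_0 = 0x15C55B
clock 1: out=1, reg = 0x0AE2AD
clock 2: out=1, reg = 0x857156
clock 3: out=0, reg = 0xC2B8AB
clock 4: out=1, reg = 0xE15C55
clock 5: out=1, reg = 0xF0AE2A

1011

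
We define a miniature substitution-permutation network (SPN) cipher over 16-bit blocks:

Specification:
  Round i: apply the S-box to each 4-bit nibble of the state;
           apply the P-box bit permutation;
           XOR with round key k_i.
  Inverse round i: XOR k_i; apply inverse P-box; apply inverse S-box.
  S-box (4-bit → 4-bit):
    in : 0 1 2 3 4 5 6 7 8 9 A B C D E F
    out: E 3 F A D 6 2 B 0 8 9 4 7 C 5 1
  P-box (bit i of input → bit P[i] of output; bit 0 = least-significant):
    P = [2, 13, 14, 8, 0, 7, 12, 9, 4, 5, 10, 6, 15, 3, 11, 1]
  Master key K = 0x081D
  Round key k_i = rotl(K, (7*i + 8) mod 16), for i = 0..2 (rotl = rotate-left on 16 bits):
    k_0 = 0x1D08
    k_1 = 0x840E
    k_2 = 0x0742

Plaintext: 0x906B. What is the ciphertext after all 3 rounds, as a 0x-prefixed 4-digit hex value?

s_0 = plaintext = 0x906B
s_1 = Round(s_0, k_0) = 0x59EA
s_2 = Round(s_1, k_1) = 0x9D43
s_3 = Round(s_2, k_2) = 0x3001

0x3001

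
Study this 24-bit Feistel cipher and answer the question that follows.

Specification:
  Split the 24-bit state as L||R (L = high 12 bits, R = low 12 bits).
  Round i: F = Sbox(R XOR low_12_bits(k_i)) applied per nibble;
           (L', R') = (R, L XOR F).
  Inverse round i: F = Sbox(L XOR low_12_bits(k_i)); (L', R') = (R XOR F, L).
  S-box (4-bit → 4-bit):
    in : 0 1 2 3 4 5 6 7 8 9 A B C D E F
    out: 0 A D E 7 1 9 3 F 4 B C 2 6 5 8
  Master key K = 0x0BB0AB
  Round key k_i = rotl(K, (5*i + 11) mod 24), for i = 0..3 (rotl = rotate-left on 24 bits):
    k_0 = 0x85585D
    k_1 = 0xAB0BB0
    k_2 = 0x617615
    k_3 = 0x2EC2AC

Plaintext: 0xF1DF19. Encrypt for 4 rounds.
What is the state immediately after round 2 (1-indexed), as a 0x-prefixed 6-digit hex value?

0xC6AC72

s_0 = plaintext = 0xF1DF19
s_1 = Round(s_0, k_0) = 0xF19C6A
s_2 = Round(s_1, k_1) = 0xC6AC72
s_3 = Round(s_2, k_2) = 0xC727F9
s_4 = Round(s_3, k_3) = 0x7F9D63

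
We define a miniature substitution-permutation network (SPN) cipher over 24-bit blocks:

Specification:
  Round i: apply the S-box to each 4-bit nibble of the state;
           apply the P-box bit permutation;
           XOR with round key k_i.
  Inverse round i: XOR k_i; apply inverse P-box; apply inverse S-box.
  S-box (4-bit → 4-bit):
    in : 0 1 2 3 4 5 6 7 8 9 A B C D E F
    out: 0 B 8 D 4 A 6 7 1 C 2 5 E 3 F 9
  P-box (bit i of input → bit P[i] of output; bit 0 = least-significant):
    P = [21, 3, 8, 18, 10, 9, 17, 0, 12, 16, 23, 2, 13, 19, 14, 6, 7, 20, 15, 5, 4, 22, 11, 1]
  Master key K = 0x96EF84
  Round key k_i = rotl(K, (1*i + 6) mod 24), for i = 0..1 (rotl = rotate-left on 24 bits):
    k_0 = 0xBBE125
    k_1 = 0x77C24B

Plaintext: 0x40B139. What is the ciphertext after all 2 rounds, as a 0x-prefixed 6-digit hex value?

0xE60A3E

s_0 = plaintext = 0x40B139
s_1 = Round(s_0, k_0) = 0xBC9C20
s_2 = Round(s_1, k_1) = 0xE60A3E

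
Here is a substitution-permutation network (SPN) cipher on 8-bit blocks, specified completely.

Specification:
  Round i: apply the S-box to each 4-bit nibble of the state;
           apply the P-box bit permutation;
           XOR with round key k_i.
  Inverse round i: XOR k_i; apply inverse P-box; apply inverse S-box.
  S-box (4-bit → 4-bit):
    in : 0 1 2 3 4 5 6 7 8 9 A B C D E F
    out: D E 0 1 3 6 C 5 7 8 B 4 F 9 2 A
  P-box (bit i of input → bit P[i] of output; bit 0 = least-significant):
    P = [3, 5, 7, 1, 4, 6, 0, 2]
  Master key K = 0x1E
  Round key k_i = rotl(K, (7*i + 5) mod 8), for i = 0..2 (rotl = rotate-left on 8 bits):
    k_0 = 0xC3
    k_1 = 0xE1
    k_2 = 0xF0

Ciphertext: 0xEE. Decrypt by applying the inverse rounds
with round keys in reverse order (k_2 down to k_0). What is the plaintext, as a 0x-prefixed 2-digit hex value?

s_0 = ciphertext = 0xEE
s_1 = InvRound(s_0, k_2) = 0xDD
s_2 = InvRound(s_1, k_1) = 0xD4
s_3 = InvRound(s_2, k_0) = 0x09

0x09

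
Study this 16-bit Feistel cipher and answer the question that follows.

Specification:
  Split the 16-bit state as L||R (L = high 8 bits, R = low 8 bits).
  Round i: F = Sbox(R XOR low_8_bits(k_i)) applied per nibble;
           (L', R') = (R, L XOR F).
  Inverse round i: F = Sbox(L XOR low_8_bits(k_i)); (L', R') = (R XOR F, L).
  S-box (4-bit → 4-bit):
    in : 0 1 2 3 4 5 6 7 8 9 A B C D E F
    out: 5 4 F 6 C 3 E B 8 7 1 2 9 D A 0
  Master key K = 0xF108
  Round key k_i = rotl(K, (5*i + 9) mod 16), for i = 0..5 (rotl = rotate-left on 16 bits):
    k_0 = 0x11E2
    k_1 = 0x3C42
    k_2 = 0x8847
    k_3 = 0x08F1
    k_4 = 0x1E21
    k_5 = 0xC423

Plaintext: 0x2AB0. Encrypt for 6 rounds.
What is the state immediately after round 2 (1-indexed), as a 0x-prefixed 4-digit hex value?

s_0 = plaintext = 0x2AB0
s_1 = Round(s_0, k_0) = 0xB015
s_2 = Round(s_1, k_1) = 0x158B
s_3 = Round(s_2, k_2) = 0x8B8C
s_4 = Round(s_3, k_3) = 0x8C36
s_5 = Round(s_4, k_4) = 0x36C7
s_6 = Round(s_5, k_5) = 0xC79A

0x158B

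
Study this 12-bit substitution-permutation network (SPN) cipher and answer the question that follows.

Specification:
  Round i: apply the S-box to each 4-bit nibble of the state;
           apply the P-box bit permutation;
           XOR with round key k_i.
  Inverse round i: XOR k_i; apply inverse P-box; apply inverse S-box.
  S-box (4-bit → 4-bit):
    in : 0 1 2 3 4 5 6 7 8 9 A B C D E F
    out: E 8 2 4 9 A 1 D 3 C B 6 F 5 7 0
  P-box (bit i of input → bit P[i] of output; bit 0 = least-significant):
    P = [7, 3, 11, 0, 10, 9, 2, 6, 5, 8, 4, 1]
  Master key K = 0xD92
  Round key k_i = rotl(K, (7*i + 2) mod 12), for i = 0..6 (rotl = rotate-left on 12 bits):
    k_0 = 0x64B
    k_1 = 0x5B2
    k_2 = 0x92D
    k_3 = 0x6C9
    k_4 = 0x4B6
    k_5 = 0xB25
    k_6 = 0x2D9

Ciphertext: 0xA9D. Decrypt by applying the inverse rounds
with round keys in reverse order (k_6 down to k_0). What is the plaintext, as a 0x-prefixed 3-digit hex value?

0x796

s_0 = ciphertext = 0xA9D
s_1 = InvRound(s_0, k_6) = 0xF93
s_2 = InvRound(s_1, k_5) = 0x7D6
s_3 = InvRound(s_2, k_4) = 0x85F
s_4 = InvRound(s_3, k_3) = 0x9ED
s_5 = InvRound(s_4, k_2) = 0xF16
s_6 = InvRound(s_5, k_1) = 0x6BD
s_7 = InvRound(s_6, k_0) = 0x796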